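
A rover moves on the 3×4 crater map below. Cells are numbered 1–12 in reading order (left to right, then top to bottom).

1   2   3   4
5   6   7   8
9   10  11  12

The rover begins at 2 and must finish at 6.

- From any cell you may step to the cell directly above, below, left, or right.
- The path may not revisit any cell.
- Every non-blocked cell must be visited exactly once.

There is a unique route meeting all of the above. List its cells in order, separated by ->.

Need to visit all 12 open cells exactly once, starting at 2 and ending at 6.
Route from 2: left 1 to 1, down 2 to 9, right 3 to 12, up 2 to 4, left 1 to 3, down 1 to 7, left 1 to 6 — 11 moves in all.
Check: all 12 open cells covered.

2 -> 1 -> 5 -> 9 -> 10 -> 11 -> 12 -> 8 -> 4 -> 3 -> 7 -> 6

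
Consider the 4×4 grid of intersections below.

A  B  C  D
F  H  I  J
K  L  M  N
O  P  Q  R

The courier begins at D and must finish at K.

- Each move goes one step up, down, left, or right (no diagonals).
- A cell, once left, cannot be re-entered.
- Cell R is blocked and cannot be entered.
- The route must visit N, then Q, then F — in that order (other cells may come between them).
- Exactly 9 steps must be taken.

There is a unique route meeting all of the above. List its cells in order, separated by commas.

The waypoints must appear in the order N, Q, F, with no cell reused.
Route from D: down 2 to N, left 1 to M, down 1 to Q, left 1 to P, up 2 to H, left 1 to F, down 1 to K — 9 moves in all.
Check: order respected (N at step 2, Q at step 4, F at step 8); 9 moves as required.

D, J, N, M, Q, P, L, H, F, K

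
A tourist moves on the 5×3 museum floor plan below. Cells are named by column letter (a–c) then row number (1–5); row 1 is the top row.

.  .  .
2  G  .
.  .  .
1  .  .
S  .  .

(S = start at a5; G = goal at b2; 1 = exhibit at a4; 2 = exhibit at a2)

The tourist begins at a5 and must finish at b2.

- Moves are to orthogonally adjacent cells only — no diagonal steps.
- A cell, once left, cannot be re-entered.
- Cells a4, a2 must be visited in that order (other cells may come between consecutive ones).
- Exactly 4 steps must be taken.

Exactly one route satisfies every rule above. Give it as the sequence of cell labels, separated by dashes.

The waypoints must appear in the order a4, a2, with no cell reused.
Route from a5: 3× up (reaching a2), right to b2 — 4 moves in all.
Check: order respected (1 at step 1, 2 at step 3); 4 moves as required.

a5 - a4 - a3 - a2 - b2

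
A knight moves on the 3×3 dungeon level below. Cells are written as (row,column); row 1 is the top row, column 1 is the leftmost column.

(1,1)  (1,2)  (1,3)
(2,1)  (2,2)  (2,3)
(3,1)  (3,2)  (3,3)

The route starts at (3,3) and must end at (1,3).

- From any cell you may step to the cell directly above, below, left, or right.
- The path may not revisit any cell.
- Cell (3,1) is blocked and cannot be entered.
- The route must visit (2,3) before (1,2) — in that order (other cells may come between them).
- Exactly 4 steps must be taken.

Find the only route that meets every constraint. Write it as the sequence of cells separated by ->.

The waypoints must appear in the order (2,3), (1,2), with no cell reused.
Route from (3,3): up 1 to (2,3), left 1 to (2,2), up 1 to (1,2), right 1 to (1,3) — 4 moves in all.
Check: order respected ((2,3) at step 1, (1,2) at step 3); 4 moves as required.

(3,3) -> (2,3) -> (2,2) -> (1,2) -> (1,3)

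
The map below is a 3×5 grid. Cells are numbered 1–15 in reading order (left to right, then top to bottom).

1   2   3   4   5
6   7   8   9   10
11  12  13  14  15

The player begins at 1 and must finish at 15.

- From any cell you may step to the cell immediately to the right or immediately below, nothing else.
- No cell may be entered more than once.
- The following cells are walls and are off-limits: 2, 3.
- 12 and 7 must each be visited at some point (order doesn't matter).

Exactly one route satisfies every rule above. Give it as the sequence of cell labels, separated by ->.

Moves only go right or down, so the column and row indices never decrease.
Route from 1: down to 6, right to 7, down to 12, 3× right (reaching 15) — 6 moves in all.
Check: all required cells visited.

1 -> 6 -> 7 -> 12 -> 13 -> 14 -> 15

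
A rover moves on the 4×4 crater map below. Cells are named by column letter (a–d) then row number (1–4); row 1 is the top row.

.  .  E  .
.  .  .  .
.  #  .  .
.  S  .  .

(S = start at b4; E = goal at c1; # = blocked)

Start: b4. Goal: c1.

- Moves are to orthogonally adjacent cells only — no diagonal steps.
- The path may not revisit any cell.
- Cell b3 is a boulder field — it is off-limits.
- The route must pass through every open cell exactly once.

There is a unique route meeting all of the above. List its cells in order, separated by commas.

b4, a4, a3, a2, a1, b1, b2, c2, c3, c4, d4, d3, d2, d1, c1

Need to visit all 15 open cells exactly once, starting at b4 and ending at c1.
Cell a1 has only two open neighbours (a2 and b1), so the path must pass straight through it: one of those is the cell it's entered from and the other is where it exits.
Route from b4: left 1 to a4, up 3 to a1, right 1 to b1, down 1 to b2, right 1 to c2, down 2 to c4, right 1 to d4, up 3 to d1, left 1 to c1 — 14 moves in all.
Check: all 15 open cells covered.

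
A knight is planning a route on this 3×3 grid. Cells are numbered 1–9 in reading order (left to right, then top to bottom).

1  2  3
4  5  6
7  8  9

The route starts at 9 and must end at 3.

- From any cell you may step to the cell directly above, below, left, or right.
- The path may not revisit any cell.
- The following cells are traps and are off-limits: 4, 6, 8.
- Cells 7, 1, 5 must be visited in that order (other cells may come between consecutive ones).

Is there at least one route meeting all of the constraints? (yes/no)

no

The blocked cells wall 7 off from 9 completely — no sequence of moves reaches it at all, so no route can satisfy the rules.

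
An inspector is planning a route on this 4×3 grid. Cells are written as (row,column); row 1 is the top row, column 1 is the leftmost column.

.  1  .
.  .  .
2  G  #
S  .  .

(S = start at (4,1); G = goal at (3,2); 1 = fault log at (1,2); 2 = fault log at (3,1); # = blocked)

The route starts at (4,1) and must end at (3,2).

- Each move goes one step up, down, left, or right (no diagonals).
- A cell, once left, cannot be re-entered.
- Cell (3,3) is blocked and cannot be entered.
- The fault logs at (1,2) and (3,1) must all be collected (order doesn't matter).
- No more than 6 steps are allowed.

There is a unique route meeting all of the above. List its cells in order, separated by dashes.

The budget equals the shortest possible length, so every move has to be on a shortest route through the required cells.
Route from (4,1): 3× up (reaching (1,1)), right to (1,2), 2× down (reaching (3,2)) — 6 moves in all.
Check: all required cells visited; 6 ≤ 6 moves.

(4,1) - (3,1) - (2,1) - (1,1) - (1,2) - (2,2) - (3,2)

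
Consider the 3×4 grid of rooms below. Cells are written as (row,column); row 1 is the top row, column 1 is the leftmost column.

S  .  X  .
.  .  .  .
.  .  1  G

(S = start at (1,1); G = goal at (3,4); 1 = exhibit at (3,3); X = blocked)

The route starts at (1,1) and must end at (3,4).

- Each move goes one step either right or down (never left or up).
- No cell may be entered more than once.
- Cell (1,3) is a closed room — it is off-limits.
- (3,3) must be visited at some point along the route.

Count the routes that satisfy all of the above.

A right/down-only route from (1,1) to (3,4) makes exactly 2 down-moves and 3 right-moves in some order.
With no other constraints that would be C(5,2) = 10 routes.
Split at (3,3) and multiply the segment counts (each segment already excludes blocked cells): (1,1)→(3,3): 5; (3,3)→(3,4): 1; product = 5.
That gives 5 routes.

5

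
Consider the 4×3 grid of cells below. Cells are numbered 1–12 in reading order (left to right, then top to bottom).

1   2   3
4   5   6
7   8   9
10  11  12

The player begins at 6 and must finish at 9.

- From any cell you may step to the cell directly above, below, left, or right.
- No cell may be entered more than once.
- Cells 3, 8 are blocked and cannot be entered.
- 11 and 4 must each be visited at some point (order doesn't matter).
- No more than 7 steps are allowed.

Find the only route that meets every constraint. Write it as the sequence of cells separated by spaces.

The budget equals the shortest possible length, so every move has to be on a shortest route through the required cells.
Route from 6: 2× left (reaching 4), 2× down (reaching 10), 2× right (reaching 12), up to 9 — 7 moves in all.
Check: all required cells visited; 7 ≤ 7 moves.

6 5 4 7 10 11 12 9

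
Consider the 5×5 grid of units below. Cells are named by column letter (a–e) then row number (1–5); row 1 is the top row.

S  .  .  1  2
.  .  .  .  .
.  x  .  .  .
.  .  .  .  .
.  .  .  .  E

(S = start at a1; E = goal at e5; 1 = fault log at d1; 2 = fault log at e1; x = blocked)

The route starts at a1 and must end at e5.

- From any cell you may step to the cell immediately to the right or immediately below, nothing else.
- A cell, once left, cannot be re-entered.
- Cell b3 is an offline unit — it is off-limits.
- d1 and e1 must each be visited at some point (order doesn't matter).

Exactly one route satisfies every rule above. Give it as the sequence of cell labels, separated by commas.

Moves only go right or down, so the column and row indices never decrease.
Route from a1: 4× right (reaching e1), 4× down (reaching e5) — 8 moves in all.
Check: all required cells visited.

a1, b1, c1, d1, e1, e2, e3, e4, e5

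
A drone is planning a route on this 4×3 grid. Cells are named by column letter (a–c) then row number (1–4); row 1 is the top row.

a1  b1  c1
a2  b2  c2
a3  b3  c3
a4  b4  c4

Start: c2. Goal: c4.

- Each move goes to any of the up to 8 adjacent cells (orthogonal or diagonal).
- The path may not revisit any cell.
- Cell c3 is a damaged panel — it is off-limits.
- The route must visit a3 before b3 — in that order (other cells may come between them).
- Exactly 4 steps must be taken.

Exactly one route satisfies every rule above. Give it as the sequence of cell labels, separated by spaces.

c2 b2 a3 b3 c4

The waypoints must appear in the order a3, b3, with no cell reused.
Route from c2: left to b2, down-left to a3, right to b3, down-right to c4 — 4 moves in all.
Check: order respected (a3 at step 2, b3 at step 3); 4 moves as required.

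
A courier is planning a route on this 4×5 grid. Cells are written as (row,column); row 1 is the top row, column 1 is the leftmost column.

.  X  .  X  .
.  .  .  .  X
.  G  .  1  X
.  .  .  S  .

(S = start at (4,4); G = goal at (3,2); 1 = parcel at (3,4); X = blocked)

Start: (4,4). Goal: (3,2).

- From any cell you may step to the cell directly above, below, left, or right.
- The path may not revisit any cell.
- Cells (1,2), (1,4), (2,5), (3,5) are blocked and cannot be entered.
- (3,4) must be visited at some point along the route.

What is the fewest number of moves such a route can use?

Any route passes through (3,4) somewhere between (4,4) and (3,2). Summing Manhattan distances along the two legs ((4,4) → (3,4) → (3,2)) gives a lower bound of 1 + 2 = 3 moves.
A route of 3 moves achieves this: (4,4) → (3,4) → (3,3) → (3,2).
Since 3 matches the lower bound, it is optimal.

3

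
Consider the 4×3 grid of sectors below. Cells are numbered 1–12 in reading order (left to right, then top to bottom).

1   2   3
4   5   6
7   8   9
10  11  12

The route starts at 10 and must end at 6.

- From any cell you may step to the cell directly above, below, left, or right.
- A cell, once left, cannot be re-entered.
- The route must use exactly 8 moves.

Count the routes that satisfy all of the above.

Need simple routes of exactly 8 moves from 10 to 6 (Manhattan distance 4, so 2 moves are spent on a detour and 2 undoing it).
Branch systematically from the start, pruning whenever the remaining move budget drops below the Manhattan distance to 6 or differs from it in parity. Grouping the completions by first move — via 7: 3; via 11: 6 — and summing: 3 + 6 = 9.
That gives 9 routes.

9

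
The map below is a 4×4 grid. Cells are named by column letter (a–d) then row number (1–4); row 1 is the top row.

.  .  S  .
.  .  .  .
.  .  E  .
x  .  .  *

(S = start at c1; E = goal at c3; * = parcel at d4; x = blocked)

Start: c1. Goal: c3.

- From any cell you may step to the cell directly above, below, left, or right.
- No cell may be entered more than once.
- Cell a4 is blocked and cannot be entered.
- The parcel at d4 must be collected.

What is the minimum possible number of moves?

6

Any route passes through d4 somewhere between c1 and c3. Summing Manhattan distances along the two legs (c1 → d4 → c3) gives a lower bound of 4 + 2 = 6 moves.
A route of 6 moves achieves this: c1 → c2 → d2 → d3 → d4 → c4 → c3.
Since 6 matches the lower bound, it is optimal.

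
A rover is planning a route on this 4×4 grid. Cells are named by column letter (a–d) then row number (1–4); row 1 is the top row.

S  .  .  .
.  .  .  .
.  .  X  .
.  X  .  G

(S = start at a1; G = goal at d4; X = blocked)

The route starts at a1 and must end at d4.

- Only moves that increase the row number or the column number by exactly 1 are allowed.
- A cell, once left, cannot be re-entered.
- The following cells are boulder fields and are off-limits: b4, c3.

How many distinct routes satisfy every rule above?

A right/down-only route from a1 to d4 makes exactly 3 down-moves and 3 right-moves in some order.
With no other constraints that would be C(6,3) = 20 routes.
Subtract routes through each blocked cell (inclusion–exclusion for overlaps): − through c3: 12 − through b4: 4 → 4.
That gives 4 routes.

4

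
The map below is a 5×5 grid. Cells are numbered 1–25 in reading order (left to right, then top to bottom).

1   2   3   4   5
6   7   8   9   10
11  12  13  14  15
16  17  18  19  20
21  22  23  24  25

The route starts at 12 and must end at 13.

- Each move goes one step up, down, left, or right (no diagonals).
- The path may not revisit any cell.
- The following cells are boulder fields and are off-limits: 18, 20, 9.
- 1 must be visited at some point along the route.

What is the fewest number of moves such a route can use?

Any route passes through 1 somewhere between 12 and 13. Summing Manhattan distances along the two legs (12 → 1 → 13) gives a lower bound of 3 + 4 = 7 moves.
A route of 7 moves achieves this: 12 → 7 → 6 → 1 → 2 → 3 → 8 → 13.
Since 7 matches the lower bound, it is optimal.

7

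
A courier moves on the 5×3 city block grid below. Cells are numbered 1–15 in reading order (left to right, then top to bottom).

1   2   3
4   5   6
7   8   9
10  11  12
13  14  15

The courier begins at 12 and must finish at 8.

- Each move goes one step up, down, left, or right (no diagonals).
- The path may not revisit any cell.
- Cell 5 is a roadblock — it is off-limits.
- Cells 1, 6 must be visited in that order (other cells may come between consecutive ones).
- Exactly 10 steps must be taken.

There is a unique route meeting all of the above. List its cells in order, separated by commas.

The waypoints must appear in the order 1, 6, with no cell reused.
Route from 12: 2× left (reaching 10), 3× up (reaching 1), 2× right (reaching 3), 2× down (reaching 9), left to 8 — 10 moves in all.
Check: order respected (1 at step 5, 6 at step 8); 10 moves as required.

12, 11, 10, 7, 4, 1, 2, 3, 6, 9, 8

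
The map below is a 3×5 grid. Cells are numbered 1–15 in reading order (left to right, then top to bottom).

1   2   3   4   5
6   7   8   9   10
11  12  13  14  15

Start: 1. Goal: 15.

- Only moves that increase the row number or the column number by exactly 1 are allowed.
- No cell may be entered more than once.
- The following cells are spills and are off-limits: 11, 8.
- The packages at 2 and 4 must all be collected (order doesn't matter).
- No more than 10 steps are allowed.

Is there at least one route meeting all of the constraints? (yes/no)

One route that works: 1 → 2 → 3 → 4 → 9 → 14 → 15.

yes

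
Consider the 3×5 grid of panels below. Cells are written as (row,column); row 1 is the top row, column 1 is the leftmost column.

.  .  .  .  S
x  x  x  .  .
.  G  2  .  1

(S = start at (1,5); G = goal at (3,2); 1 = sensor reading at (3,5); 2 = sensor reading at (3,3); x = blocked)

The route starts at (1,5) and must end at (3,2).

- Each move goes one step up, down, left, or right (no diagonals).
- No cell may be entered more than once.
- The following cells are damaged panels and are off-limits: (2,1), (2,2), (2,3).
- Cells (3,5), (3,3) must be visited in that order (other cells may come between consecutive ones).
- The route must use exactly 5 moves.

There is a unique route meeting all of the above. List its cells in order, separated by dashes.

(1,5) - (2,5) - (3,5) - (3,4) - (3,3) - (3,2)

The waypoints must appear in the order (3,5), (3,3), with no cell reused.
Route from (1,5): down 2 to (3,5), left 3 to (3,2) — 5 moves in all.
Check: order respected (1 at step 2, 2 at step 4); 5 moves as required.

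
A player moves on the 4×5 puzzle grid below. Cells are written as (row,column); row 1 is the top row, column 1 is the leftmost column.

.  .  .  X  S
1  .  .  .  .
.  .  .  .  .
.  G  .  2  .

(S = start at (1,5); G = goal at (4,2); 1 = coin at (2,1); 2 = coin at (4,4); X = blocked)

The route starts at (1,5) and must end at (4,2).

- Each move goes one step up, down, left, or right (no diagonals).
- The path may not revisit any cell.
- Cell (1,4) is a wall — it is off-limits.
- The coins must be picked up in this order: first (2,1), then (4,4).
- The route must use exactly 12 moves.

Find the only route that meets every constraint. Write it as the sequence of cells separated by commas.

(1,5), (2,5), (2,4), (2,3), (2,2), (2,1), (3,1), (3,2), (3,3), (3,4), (4,4), (4,3), (4,2)

The waypoints must appear in the order (2,1), (4,4), with no cell reused.
Route from (1,5): down 1 to (2,5), left 4 to (2,1), down 1 to (3,1), right 3 to (3,4), down 1 to (4,4), left 2 to (4,2) — 12 moves in all.
Check: order respected (1 at step 5, 2 at step 10); 12 moves as required.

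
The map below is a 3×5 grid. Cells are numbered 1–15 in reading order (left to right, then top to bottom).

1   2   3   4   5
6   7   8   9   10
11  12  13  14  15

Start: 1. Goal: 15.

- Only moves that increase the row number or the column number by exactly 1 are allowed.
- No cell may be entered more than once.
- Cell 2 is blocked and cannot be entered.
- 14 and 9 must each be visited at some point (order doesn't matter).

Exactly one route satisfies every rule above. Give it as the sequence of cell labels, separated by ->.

1 -> 6 -> 7 -> 8 -> 9 -> 14 -> 15

Moves only go right or down, so the column and row indices never decrease.
Route from 1: down to 6, 3× right (reaching 9), down to 14, right to 15 — 6 moves in all.
Check: all required cells visited.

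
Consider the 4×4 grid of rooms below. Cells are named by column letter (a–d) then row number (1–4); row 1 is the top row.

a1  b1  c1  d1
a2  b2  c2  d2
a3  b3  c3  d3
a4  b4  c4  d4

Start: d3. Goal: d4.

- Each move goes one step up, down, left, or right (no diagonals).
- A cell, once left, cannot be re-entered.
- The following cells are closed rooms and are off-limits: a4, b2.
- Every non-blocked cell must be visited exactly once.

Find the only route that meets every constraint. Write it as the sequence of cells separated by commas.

d3, c3, c2, d2, d1, c1, b1, a1, a2, a3, b3, b4, c4, d4

Need to visit all 14 open cells exactly once, starting at d3 and ending at d4.
Cell a1 has only two open neighbours (a2 and b1), so the path must pass straight through it: one of those is the cell it's entered from and the other is where it exits.
Route from d3: left 1 to c3, up 1 to c2, right 1 to d2, up 1 to d1, left 3 to a1, down 2 to a3, right 1 to b3, down 1 to b4, right 2 to d4 — 13 moves in all.
Check: all 14 open cells covered.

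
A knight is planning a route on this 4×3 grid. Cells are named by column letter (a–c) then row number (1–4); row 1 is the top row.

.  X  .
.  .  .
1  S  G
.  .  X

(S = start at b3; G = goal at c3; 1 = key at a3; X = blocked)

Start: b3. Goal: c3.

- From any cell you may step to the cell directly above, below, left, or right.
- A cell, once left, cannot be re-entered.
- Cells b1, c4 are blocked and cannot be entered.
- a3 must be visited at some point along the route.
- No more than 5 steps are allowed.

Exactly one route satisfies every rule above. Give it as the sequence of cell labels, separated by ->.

b3 -> a3 -> a2 -> b2 -> c2 -> c3

Any route must reach a3 and still end at c3 within 5 moves, so the order of the required stops is forced.
Route from b3: left to a3, up to a2, 2× right (reaching c2), down to c3 — 5 moves in all.
Check: all required cells visited; 5 ≤ 5 moves.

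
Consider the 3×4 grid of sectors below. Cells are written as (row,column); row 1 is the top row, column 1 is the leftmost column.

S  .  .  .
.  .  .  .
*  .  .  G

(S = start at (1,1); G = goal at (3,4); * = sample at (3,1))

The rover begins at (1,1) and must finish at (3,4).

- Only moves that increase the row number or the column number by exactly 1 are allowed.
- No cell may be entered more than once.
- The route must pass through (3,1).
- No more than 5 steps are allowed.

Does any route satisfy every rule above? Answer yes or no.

One route that works: (1,1) → (2,1) → (3,1) → (3,2) → (3,3) → (3,4).

yes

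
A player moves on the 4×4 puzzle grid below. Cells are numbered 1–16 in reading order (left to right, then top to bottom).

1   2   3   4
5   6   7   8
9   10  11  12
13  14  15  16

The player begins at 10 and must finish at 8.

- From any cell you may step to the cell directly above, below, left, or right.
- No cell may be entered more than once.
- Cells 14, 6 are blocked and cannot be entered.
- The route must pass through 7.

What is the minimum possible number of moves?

3

Any route passes through 7 somewhere between 10 and 8. Summing Manhattan distances along the two legs (10 → 7 → 8) gives a lower bound of 2 + 1 = 3 moves.
A route of 3 moves achieves this: 10 → 11 → 7 → 8.
Since 3 matches the lower bound, it is optimal.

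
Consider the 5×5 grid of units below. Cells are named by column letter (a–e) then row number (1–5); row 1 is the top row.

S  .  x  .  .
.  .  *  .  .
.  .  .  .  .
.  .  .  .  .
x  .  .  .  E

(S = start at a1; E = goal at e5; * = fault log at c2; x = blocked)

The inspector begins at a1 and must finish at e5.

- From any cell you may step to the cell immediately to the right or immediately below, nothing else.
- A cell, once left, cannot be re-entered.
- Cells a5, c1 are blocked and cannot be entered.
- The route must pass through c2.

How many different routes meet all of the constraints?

A right/down-only route from a1 to e5 makes exactly 4 down-moves and 4 right-moves in some order.
With no other constraints that would be C(8,4) = 70 routes.
Split at c2 and multiply the segment counts (each segment already excludes blocked cells): a1→c2: 2; c2→e5: 10; product = 20.
That gives 20 routes.

20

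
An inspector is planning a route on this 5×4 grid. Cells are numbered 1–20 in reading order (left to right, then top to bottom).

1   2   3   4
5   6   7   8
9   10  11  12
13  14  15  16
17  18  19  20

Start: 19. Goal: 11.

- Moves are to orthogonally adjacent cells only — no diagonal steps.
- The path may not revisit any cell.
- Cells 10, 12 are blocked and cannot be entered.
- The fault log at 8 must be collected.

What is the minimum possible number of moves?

Any route passes through 8 somewhere between 19 and 11. Summing Manhattan distances along the two legs (19 → 8 → 11) gives a lower bound of 4 + 2 = 6 moves.
The shortest route satisfying every rule uses 12 moves: 19 → 15 → 14 → 13 → 9 → 5 → 1 → 2 → 3 → 4 → 8 → 7 → 11.
The no-revisit rule (legs can't share cells) pushes the minimum above the 6-move bound; an exhaustive check rules out every length from 6 to 11 (on a 4-connected grid the length of any start-to-goal walk has the same parity as the Manhattan bound, so only lengths 6, 8, 10, … need checking), leaving 12 as the minimum.

12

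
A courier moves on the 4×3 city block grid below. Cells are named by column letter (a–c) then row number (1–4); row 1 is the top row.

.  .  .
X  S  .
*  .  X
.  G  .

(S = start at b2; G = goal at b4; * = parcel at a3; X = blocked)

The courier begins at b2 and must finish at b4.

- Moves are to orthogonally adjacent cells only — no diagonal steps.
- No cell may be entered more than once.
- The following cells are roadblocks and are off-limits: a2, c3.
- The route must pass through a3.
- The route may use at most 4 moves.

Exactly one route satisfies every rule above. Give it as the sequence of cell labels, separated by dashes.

Any route must reach a3 and still end at b4 within 4 moves, so the order of the required stops is forced.
Route from b2: down to b3, left to a3, down to a4, right to b4 — 4 moves in all.
Check: all required cells visited; 4 ≤ 4 moves.

b2 - b3 - a3 - a4 - b4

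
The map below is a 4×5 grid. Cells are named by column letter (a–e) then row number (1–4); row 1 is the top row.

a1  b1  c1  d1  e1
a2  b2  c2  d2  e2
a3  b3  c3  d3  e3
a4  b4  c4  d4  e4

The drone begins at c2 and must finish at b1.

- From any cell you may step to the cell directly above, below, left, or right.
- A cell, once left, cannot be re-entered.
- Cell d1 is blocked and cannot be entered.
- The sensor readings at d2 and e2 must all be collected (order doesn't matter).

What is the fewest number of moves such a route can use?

8

Any route passes through d2 and e2 in some order between c2 and b1. Summing Manhattan distances along each leg and taking the cheapest ordering (c2 → d2 → e2 → b1) gives a lower bound of 1 + 1 + 4 = 6 moves.
The shortest route satisfying every rule uses 8 moves: c2 → d2 → e2 → e3 → d3 → c3 → b3 → b2 → b1.
The bound of 6 isn't tight here; checking systematically, no route of length 6 through 7 satisfies every constraint, so 8 is the minimum.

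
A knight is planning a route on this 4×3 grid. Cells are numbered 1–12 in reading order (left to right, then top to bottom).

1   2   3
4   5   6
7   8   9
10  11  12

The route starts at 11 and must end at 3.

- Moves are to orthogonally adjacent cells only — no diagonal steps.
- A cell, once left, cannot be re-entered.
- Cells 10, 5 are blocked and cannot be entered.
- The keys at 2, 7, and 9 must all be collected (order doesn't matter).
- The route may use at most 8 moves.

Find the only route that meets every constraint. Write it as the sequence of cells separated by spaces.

11 12 9 8 7 4 1 2 3

The budget equals the shortest possible length, so every move has to be on a shortest route through the required cells.
Route from 11: right to 12, up to 9, 2× left (reaching 7), 2× up (reaching 1), 2× right (reaching 3) — 8 moves in all.
Check: all required cells visited; 8 ≤ 8 moves.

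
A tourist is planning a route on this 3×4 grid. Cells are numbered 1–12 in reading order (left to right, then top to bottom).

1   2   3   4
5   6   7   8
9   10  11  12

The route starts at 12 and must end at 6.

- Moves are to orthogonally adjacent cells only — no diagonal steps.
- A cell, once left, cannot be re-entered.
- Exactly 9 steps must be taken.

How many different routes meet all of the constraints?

Need simple routes of exactly 9 moves from 12 to 6 (Manhattan distance 3, so 3 moves are spent on a detour and 3 undoing it).
Enumerating: 12 8 4 3 7 11 10 9 5 6 | 12 8 4 3 2 1 5 9 10 6 | 12 8 7 3 2 1 5 9 10 6 | 12 8 7 11 10 9 5 1 2 6 | 12 11 7 3 2 1 5 9 10 6 | 12 11 7 8 4 3 2 1 5 6 | 12 11 10 9 5 1 2 3 7 6.
That gives 7 routes.

7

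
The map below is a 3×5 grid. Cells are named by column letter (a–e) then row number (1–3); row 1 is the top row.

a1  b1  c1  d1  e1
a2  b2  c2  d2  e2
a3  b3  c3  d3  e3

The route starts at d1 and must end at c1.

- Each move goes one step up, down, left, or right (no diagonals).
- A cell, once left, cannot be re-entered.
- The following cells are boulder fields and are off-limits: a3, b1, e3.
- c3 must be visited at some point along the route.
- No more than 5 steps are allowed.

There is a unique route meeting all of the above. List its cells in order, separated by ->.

Any route must reach c3 and still end at c1 within 5 moves, so the order of the required stops is forced.
Route from d1: 2× down (reaching d3), left to c3, 2× up (reaching c1) — 5 moves in all.
Check: all required cells visited; 5 ≤ 5 moves.

d1 -> d2 -> d3 -> c3 -> c2 -> c1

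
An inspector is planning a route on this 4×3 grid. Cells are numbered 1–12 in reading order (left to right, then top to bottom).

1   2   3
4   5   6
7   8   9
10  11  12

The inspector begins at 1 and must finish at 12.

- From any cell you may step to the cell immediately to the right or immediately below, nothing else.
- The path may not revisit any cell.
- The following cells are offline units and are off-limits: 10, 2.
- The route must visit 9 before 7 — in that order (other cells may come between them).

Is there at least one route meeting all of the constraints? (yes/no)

7 lies to the left of 9, so going from 9 to 7 would need a leftward move — but moves only go right/down, so 9 cannot be visited before 7.

no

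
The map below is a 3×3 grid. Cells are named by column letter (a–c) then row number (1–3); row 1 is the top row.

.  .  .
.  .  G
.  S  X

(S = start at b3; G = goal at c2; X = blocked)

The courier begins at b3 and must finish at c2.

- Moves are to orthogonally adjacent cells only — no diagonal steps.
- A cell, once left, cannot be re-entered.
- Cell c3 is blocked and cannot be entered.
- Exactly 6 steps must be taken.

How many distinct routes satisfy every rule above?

Need simple routes of exactly 6 moves from b3 to c2 (Manhattan distance 2, so 2 moves are spent on a detour and 2 undoing it).
Enumerating: b3 b2 a2 a1 b1 c1 c2 | b3 a3 a2 a1 b1 b2 c2 | b3 a3 a2 a1 b1 c1 c2 | b3 a3 a2 b2 b1 c1 c2.
That gives 4 routes.

4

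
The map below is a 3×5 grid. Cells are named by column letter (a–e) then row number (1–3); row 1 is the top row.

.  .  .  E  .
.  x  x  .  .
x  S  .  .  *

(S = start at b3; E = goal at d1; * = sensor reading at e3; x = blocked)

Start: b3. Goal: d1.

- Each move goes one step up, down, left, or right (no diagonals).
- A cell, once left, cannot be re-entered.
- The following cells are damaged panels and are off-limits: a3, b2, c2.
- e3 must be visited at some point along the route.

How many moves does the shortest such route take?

6

Any route passes through e3 somewhere between b3 and d1. Summing Manhattan distances along the two legs (b3 → e3 → d1) gives a lower bound of 3 + 3 = 6 moves.
A route of 6 moves achieves this: b3 → c3 → d3 → e3 → e2 → e1 → d1.
Since 6 matches the lower bound, it is optimal.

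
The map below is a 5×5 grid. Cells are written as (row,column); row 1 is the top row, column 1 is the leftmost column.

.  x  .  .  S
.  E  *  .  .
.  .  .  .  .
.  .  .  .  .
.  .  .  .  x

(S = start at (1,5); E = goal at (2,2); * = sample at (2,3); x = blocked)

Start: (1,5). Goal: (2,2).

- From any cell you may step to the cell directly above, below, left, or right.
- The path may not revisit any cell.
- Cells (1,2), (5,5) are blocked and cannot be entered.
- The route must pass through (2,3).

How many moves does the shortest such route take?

4

Any route passes through (2,3) somewhere between (1,5) and (2,2). Summing Manhattan distances along the two legs ((1,5) → (2,3) → (2,2)) gives a lower bound of 3 + 1 = 4 moves.
A route of 4 moves achieves this: (1,5) → (2,5) → (2,4) → (2,3) → (2,2).
Since 4 matches the lower bound, it is optimal.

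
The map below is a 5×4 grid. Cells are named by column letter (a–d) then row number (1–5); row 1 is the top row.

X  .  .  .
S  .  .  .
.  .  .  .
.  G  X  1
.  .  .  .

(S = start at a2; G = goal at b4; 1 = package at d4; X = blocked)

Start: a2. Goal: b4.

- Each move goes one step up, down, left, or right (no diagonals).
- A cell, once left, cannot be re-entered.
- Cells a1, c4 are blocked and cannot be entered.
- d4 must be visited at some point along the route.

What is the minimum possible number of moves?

9

Any route passes through d4 somewhere between a2 and b4. Summing Manhattan distances along the two legs (a2 → d4 → b4) gives a lower bound of 5 + 2 = 7 moves.
That bound ignores the blocked cells. Measuring each leg by the fewest moves that actually steer around them (a2→d4: 5; d4→b4: 4) raises the lower bound to 9.
A route of 9 moves exists: a2 → a3 → b3 → c3 → d3 → d4 → d5 → c5 → b5 → b4.
Since 9 matches that lower bound, it is optimal.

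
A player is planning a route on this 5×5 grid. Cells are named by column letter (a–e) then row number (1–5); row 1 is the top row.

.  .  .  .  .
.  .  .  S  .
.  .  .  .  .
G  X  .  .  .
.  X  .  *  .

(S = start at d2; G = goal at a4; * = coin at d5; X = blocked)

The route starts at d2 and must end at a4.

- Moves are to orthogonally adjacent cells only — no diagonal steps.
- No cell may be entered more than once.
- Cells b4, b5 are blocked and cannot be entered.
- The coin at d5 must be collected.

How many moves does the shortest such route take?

9

Any route passes through d5 somewhere between d2 and a4. Summing Manhattan distances along the two legs (d2 → d5 → a4) gives a lower bound of 3 + 4 = 7 moves.
That bound ignores the blocked cells. Measuring each leg by the fewest moves that actually steer around them (d2→d5: 3; d5→a4: 6) raises the lower bound to 9.
A route of 9 moves exists: d2 → d3 → d4 → d5 → c5 → c4 → c3 → b3 → a3 → a4.
Since 9 matches that lower bound, it is optimal.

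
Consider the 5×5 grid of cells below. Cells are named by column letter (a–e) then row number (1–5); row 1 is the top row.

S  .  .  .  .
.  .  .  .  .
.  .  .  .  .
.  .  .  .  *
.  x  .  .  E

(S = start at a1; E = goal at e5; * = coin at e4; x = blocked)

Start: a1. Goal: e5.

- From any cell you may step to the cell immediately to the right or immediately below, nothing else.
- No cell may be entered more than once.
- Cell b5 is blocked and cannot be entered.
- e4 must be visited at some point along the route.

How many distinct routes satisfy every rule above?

35

A right/down-only route from a1 to e5 makes exactly 4 down-moves and 4 right-moves in some order.
With no other constraints that would be C(8,4) = 70 routes.
Split at e4 and multiply the segment counts (each segment already excludes blocked cells): a1→e4: 35; e4→e5: 1; product = 35.
That gives 35 routes.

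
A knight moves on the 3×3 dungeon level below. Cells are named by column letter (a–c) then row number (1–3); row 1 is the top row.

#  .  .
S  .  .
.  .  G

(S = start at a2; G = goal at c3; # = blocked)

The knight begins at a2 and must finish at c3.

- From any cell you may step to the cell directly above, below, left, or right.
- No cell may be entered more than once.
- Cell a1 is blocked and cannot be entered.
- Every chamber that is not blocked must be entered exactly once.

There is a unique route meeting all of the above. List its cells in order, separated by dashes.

a2 - a3 - b3 - b2 - b1 - c1 - c2 - c3

Need to visit all 8 open cells exactly once, starting at a2 and ending at c3.
Route from a2: down to a3, right to b3, 2× up (reaching b1), right to c1, 2× down (reaching c3) — 7 moves in all.
Check: all 8 open cells covered.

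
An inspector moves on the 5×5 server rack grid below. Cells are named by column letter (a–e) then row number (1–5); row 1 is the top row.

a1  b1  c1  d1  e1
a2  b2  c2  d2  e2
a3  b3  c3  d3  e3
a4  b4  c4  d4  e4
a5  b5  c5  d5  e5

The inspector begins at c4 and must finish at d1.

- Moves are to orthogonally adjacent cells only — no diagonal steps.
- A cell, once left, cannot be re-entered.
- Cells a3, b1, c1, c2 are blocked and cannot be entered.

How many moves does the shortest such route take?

4

The Manhattan distance from c4 to d1 is |4−1| + |3−4| = 4, so at least 4 moves are needed.
A route of 4 moves achieves this: c4 → c3 → d3 → d2 → d1.
Since 4 matches the lower bound, it is optimal.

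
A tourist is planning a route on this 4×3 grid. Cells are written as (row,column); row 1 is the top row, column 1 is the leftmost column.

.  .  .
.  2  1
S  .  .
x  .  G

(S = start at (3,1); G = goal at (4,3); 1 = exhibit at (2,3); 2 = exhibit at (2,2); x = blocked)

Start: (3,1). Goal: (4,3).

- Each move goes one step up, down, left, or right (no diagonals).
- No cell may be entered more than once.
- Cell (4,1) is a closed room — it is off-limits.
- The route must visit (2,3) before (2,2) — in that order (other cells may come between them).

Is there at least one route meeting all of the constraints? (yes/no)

yes

One route that works: (3,1) → (2,1) → (1,1) → (1,2) → (1,3) → (2,3) → (2,2) → (3,2) → (4,2) → (4,3).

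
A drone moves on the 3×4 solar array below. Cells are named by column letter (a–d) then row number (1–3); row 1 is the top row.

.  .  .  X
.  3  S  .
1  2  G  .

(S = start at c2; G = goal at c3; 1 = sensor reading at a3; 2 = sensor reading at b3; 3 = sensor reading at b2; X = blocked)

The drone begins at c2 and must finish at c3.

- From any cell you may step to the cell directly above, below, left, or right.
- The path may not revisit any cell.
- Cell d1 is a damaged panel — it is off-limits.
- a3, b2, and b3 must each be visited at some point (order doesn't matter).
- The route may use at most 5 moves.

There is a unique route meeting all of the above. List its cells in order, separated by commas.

c2, b2, a2, a3, b3, c3

Any route must reach a3, b2, and b3 and still end at c3 within 5 moves, so the order of the required stops is forced.
Route from c2: left 2 to a2, down 1 to a3, right 2 to c3 — 5 moves in all.
Check: all required cells visited; 5 ≤ 5 moves.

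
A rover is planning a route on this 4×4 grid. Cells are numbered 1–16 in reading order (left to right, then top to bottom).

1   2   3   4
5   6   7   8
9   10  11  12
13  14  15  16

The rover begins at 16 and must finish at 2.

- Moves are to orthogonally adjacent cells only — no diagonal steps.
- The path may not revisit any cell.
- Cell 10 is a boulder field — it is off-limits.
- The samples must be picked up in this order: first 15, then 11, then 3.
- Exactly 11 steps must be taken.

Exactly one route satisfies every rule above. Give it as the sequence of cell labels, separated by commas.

16, 15, 11, 12, 8, 4, 3, 7, 6, 5, 1, 2

The waypoints must appear in the order 15, 11, 3, with no cell reused.
Route from 16: left 1 to 15, up 1 to 11, right 1 to 12, up 2 to 4, left 1 to 3, down 1 to 7, left 2 to 5, up 1 to 1, right 1 to 2 — 11 moves in all.
Check: order respected (15 at step 1, 11 at step 2, 3 at step 6); 11 moves as required.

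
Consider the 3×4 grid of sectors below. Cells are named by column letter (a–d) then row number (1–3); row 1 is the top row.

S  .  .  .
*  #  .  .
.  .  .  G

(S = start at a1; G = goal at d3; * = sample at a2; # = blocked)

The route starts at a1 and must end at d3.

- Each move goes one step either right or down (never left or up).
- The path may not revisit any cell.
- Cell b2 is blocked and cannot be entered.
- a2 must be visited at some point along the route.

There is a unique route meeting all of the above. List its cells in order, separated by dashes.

a1 - a2 - a3 - b3 - c3 - d3

Moves only go right or down, so the column and row indices never decrease.
Route from a1: 2× down (reaching a3), 3× right (reaching d3) — 5 moves in all.
Check: all required cells visited.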